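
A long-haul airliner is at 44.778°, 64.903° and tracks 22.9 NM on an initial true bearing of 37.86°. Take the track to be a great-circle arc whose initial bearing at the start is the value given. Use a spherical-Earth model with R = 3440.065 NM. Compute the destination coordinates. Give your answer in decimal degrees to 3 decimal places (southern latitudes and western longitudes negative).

latitude 45.079°, longitude 65.234°

δ = 22.9/3440.065 = 0.006657 rad (0.3814°).
Start latitude φ₁ = 0.781524 rad; initial bearing θ = 0.660782 rad.
Destination latitude: φ₂ = arcsin( sin φ₁ cos δ + cos φ₁ sin δ cos θ ) = arcsin(0.708077) = 45.079°.
For the longitude increment, Δλ = atan2( sin θ sin δ cos φ₁, cos δ − sin φ₁ sin φ₂ ) = atan2(0.002900, 0.501236) = 0.331°.
Hence λ₂ = 64.903° + 0.331° = 65.234°.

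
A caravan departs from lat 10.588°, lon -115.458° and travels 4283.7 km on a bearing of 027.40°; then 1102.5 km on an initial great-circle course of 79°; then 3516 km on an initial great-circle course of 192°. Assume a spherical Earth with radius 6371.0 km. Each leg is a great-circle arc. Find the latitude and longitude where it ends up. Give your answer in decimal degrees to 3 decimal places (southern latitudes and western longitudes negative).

Apply the spherical direct solution leg by leg, carrying full precision between legs.
Leg 1: from (10.588°, -115.458°), δ = 4283.7/6371 = 0.672375 rad, θ = 27.4° → φ = 43.417°, λ = -92.216°.
Leg 2: from (43.417°, -92.216°), δ = 1102.5/6371 = 0.173050 rad, θ = 79° → φ = 44.500°, λ = -78.508°.
Leg 3: from (44.500°, -78.508°), δ = 3516/6371 = 0.551876 rad, θ = 192° → φ = 13.361°, λ = -84.941°.

latitude 13.361°, longitude -84.941°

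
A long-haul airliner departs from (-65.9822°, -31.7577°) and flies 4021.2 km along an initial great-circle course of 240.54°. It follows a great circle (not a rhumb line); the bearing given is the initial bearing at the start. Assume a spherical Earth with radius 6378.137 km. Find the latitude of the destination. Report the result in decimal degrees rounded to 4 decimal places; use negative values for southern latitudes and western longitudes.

Central angle δ = d/R = 0.630466 rad.
Start latitude φ₁ = -1.151607 rad; initial bearing θ = 4.198215 rad.
Applying the spherical law of cosines for sides, sin φ₂ = sin φ₁ cos δ + cos φ₁ sin δ cos θ = -0.855827, so φ₂ = -58.8512°.
Then Δλ = atan2(-0.208922, 0.026024) = -1.446869 rad, from sin θ sin δ cos φ₁ over cos δ − sin φ₁ sin φ₂.
λ₂ = -31.7577° + -82.8995° = -114.6572°.

latitude -58.8512°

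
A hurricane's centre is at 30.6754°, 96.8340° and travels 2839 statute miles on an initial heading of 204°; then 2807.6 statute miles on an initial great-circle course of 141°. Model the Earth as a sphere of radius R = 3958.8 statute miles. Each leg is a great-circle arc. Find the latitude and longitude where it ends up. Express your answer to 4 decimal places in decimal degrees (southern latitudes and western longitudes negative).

Apply the spherical direct solution leg by leg, carrying full precision between legs.
Leg 1: from (30.6754°, 96.8340°), δ = 2839/3958.8 = 0.717137 rad, θ = 204° → φ = -7.5783°, λ = 81.1891°.
Leg 2: from (-7.5783°, 81.1891°), δ = 2807.6/3958.8 = 0.709205 rad, θ = 141° → φ = -36.9962°, λ = 112.0623°.

latitude -36.9962°, longitude 112.0623°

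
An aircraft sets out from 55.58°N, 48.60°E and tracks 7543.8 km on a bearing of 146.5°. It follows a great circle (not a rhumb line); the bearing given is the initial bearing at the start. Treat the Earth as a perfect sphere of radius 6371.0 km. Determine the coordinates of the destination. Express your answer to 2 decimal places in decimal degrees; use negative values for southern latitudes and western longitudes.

latitude -7.21°, longitude 79.61°

Angular distance δ = d/R = 7543.8 / 6371 = 1.184084 rad.
Start latitude φ₁ = 0.970054 rad; initial bearing θ = 2.556907 rad.
Applying the spherical law of cosines for sides, sin φ₂ = sin φ₁ cos δ + cos φ₁ sin δ cos θ = -0.125437, so φ₂ = -7.21°.
Then Δλ = atan2(0.288946, 0.480620) = 0.541297 rad, from sin θ sin δ cos φ₁ over cos δ − sin φ₁ sin φ₂.
Hence λ₂ = 48.60° + 31.01° = 79.61°.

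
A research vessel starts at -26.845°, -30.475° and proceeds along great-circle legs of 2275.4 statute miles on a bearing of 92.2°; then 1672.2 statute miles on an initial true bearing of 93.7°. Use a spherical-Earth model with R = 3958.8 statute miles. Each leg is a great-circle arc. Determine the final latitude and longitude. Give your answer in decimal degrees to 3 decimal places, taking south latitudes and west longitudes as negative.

latitude -22.766°, longitude 32.166°

Apply the spherical direct solution leg by leg, carrying full precision between legs.
Leg 1: from (-26.845°, -30.475°), δ = 2275.4/3958.8 = 0.574770 rad, θ = 92.2° → φ = -23.431°, λ = 5.828°.
Leg 2: from (-23.431°, 5.828°), δ = 1672.2/3958.8 = 0.422401 rad, θ = 93.7° → φ = -22.766°, λ = 32.166°.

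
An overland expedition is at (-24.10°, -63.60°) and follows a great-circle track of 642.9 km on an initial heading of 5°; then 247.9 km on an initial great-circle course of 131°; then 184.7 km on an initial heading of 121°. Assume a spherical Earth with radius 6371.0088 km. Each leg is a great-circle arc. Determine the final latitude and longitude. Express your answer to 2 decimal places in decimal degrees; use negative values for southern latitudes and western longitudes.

Apply the spherical direct solution leg by leg, carrying full precision between legs.
Leg 1: from (-24.10°, -63.60°), δ = 642.9/6371.0088 = 0.100910 rad, θ = 5° → φ = -18.34°, λ = -63.07°.
Leg 2: from (-18.34°, -63.07°), δ = 247.9/6371.0088 = 0.038911 rad, θ = 131° → φ = -19.79°, λ = -61.28°.
Leg 3: from (-19.79°, -61.28°), δ = 184.7/6371.0088 = 0.028991 rad, θ = 121° → φ = -20.64°, λ = -59.76°.

latitude -20.64°, longitude -59.76°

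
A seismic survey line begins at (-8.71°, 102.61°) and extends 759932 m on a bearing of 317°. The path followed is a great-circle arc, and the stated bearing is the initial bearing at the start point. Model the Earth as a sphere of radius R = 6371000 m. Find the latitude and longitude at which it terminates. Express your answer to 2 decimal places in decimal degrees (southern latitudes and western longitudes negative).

latitude -3.69°, longitude 97.95°

The arc subtends δ = 759932/6371000 = 0.119280 rad at the centre.
Start latitude φ₁ = -0.152018 rad; initial bearing θ = 5.532694 rad.
Destination latitude: φ₂ = arcsin( sin φ₁ cos δ + cos φ₁ sin δ cos θ ) = arcsin(-0.064332) = -3.69°.
Δλ = atan2( sin θ sin δ cos φ₁ , cos δ − sin φ₁ sin φ₂ ) = atan2(-0.080220, 0.983153) = -0.081414 rad = -4.66°.
λ₂ = 102.61° + -4.66° = 97.95°.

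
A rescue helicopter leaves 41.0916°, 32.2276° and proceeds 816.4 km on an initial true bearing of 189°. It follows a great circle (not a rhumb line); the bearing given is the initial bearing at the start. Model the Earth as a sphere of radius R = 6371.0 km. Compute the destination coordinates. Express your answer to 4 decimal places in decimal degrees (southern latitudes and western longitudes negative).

latitude 33.8313°, longitude 30.8486°

Angular distance δ = d/R = 816.4 / 6371 = 0.128143 rad.
With φ₁ = 41.0916° = 0.717184 rad and θ = 189° = 3.298672 rad:
sin φ₂ = sin φ₁ cos δ + cos φ₁ sin δ cos θ = (0.657265)(0.991801) + (0.753660)(0.127793)(-0.987688) = 0.556749
φ₂ = asin(0.556749) = 0.590467 rad = 33.8313°.
Δλ = atan2( sin θ sin δ cos φ₁ , cos δ − sin φ₁ sin φ₂ ) = atan2(-0.015067, 0.625869) = -0.024068 rad = -1.3790°.
Hence λ₂ = 32.2276° + -1.3790° = 30.8486°.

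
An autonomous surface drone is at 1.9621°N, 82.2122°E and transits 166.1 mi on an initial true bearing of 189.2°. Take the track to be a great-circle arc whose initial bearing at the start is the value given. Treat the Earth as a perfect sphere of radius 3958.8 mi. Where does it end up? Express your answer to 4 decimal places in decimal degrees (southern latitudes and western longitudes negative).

δ = 166.1/3958.8 = 0.041957 rad (2.4040°).
Start latitude φ₁ = 0.034245 rad; initial bearing θ = 3.302163 rad.
Applying the spherical law of cosines for sides, sin φ₂ = sin φ₁ cos δ + cos φ₁ sin δ cos θ = -0.007173, so φ₂ = -0.4110°.
For the longitude increment, Δλ = atan2( sin θ sin δ cos φ₁, cos δ − sin φ₁ sin φ₂ ) = atan2(-0.006702, 0.999366) = -0.3842°.
λ₂ = 82.2122° + -0.3842° = 81.8280°.

latitude -0.4110°, longitude 81.8280°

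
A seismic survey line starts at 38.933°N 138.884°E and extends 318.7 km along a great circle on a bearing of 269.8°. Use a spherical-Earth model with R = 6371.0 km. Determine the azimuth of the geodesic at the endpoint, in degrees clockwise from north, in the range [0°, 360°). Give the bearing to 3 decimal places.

Angular distance δ = d/R = 318.7 / 6371 = 0.050024 rad.
With φ₁ = 38.933° = 0.679509 rad and θ = 269.8° = 4.708898 rad:
sin φ₂ = sin φ₁ cos δ + cos φ₁ sin δ cos θ = (0.628411)(0.998749) + (0.777881)(0.050003)(-0.003491) = 0.627489
φ₂ = asin(0.627489) = 0.678325 rad = 38.865°.
Δλ = atan2( sin θ sin δ cos φ₁ , cos δ − sin φ₁ sin φ₂ ) = atan2(-0.038896, 0.604428) = -0.064263 rad = -3.682°.
Hence λ₂ = 138.884° + -3.682° = 135.202°.
The forward bearing on arrival equals the back-azimuth from the destination plus 180°.
Back-azimuth from P₂ (38.865°, 135.202°) to P₁ (38.933°, 138.884°), with Δλ' = λ₁ − λ₂ = 3.682°: atan2( sin Δλ' cos φ₁ , cos φ₂ sin φ₁ − sin φ₂ cos φ₁ cos Δλ' ) = 87.487°.
Final bearing = (87.487° + 180°) mod 360° = 267.487°.

final bearing 267.487°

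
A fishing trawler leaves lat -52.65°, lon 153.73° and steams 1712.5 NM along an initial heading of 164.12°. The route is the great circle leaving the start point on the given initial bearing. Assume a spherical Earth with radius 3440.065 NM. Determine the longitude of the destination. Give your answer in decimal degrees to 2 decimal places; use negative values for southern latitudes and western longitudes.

δ = 1712.5/3440.065 = 0.497810 rad (28.5224°).
Start latitude φ₁ = -0.918916 rad; initial bearing θ = 2.864434 rad.
Applying the spherical law of cosines for sides, sin φ₂ = sin φ₁ cos δ + cos φ₁ sin δ cos θ = -0.977099, so φ₂ = -77.71°.
Δλ = atan2( sin θ sin δ cos φ₁ , cos δ − sin φ₁ sin φ₂ ) = atan2(0.079267, 0.101891) = 0.661155 rad = 37.88°.
λ₂ = 153.73° + 37.88° = 191.61°, normalized to (−180°, 180°] → -168.39°.

longitude -168.39°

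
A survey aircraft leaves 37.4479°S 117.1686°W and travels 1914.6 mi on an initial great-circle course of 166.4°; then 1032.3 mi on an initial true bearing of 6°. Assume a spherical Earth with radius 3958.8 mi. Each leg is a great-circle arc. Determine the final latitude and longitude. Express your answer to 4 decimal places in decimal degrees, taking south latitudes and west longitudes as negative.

latitude -48.8957°, longitude -100.4900°

Apply the spherical direct solution leg by leg, carrying full precision between legs.
Leg 1: from (-37.4479°, -117.1686°), δ = 1914.6/3958.8 = 0.483631 rad, θ = 166.4° → φ = -63.7818°, λ = -102.8393°.
Leg 2: from (-63.7818°, -102.8393°), δ = 1032.3/3958.8 = 0.260761 rad, θ = 6° → φ = -48.8957°, λ = -100.4900°.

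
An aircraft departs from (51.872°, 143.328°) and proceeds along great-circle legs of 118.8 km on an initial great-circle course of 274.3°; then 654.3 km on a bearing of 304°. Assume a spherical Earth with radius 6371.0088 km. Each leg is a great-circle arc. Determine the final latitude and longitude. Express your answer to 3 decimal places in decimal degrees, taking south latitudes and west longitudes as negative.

Apply the spherical direct solution leg by leg, carrying full precision between legs.
Leg 1: from (51.872°, 143.328°), δ = 118.8/6371.0088 = 0.018647 rad, θ = 274.3° → φ = 51.939°, λ = 141.600°.
Leg 2: from (51.939°, 141.600°), δ = 654.3/6371.0088 = 0.102700 rad, θ = 304° → φ = 54.940°, λ = 133.091°.

latitude 54.940°, longitude 133.091°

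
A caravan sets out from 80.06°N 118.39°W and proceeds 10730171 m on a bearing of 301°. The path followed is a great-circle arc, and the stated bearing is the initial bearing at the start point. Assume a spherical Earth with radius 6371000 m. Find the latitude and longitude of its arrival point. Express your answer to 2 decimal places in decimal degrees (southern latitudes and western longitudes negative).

latitude -1.33°, longitude 120.03°

δ = 10730171/6371000 = 1.684221 rad (96.4987°).
Converting: φ₁ = 1.397311 rad, θ = 5.253441 rad.
Applying the spherical law of cosines for sides, sin φ₂ = sin φ₁ cos δ + cos φ₁ sin δ cos θ = -0.023150, so φ₂ = -1.33°.
Δλ = atan2( sin θ sin δ cos φ₁ , cos δ − sin φ₁ sin φ₂ ) = atan2(-0.147011, -0.090379) = -2.122013 rad = -121.58°.
λ₂ = -118.39° + -121.58° = -239.97°, normalized to (−180°, 180°] → 120.03°.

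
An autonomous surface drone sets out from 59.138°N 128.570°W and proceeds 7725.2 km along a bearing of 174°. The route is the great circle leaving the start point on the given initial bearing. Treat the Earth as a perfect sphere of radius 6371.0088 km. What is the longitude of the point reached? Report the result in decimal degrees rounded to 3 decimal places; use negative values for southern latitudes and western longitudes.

δ = 7725.2/6371.0088 = 1.212555 rad (69.4743°).
Converting: φ₁ = 1.032153 rad, θ = 3.036873 rad.
Destination latitude: φ₂ = arcsin( sin φ₁ cos δ + cos φ₁ sin δ cos θ ) = arcsin(-0.176794) = -10.183°.
For the longitude increment, Δλ = atan2( sin θ sin δ cos φ₁, cos δ − sin φ₁ sin φ₂ ) = atan2(0.050216, 0.502388) = 5.708°.
λ₂ = λ₁ + Δλ = -122.862°.

longitude -122.862°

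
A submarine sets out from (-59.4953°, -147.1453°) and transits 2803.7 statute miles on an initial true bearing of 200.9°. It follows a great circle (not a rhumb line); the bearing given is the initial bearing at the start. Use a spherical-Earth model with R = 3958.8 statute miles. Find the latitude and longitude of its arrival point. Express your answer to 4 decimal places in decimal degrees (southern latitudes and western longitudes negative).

δ = 2803.7/3958.8 = 0.708220 rad (40.5780°).
Converting: φ₁ = -1.038389 rad, θ = 3.506366 rad.
Destination latitude: φ₂ = arcsin( sin φ₁ cos δ + cos φ₁ sin δ cos θ ) = arcsin(-0.962860) = -74.3356°.
Then Δλ = atan2(-0.117792, -0.070067) = -2.107411 rad, from sin θ sin δ cos φ₁ over cos δ − sin φ₁ sin φ₂.
λ₂ = -147.1453° + -120.7457° = -267.8910°, normalized to (−180°, 180°] → 92.1090°.

latitude -74.3356°, longitude 92.1090°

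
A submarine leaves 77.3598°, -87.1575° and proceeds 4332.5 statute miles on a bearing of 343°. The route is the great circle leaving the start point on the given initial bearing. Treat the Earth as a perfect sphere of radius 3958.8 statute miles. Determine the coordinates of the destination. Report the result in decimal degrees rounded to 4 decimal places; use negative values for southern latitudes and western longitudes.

δ = 4332.5/3958.8 = 1.094397 rad (62.7043°).
With φ₁ = 77.3598° = 1.350183 rad and θ = 343° = 5.986479 rad:
Applying the spherical law of cosines for sides, sin φ₂ = sin φ₁ cos δ + cos φ₁ sin δ cos θ = 0.633433, so φ₂ = 39.3038°.
For the longitude increment, Δλ = atan2( sin θ sin δ cos φ₁, cos δ − sin φ₁ sin φ₂ ) = atan2(-0.056855, -0.159498) = -160.3807°.
λ₂ = -87.1575° + -160.3807° = -247.5382°, normalized to (−180°, 180°] → 112.4618°.

latitude 39.3038°, longitude 112.4618°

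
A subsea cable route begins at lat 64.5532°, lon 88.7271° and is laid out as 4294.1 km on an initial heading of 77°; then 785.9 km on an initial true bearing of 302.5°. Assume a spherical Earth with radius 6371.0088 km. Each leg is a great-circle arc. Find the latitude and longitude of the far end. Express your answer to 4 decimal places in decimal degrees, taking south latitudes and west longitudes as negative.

latitude 53.3736°, longitude 149.7483°

Apply the spherical direct solution leg by leg, carrying full precision between legs.
Leg 1: from (64.5532°, 88.7271°), δ = 4294.1/6371.0088 = 0.674006 rad, θ = 77° → φ = 49.9828°, λ = 159.7654°.
Leg 2: from (49.9828°, 159.7654°), δ = 785.9/6371.0088 = 0.123356 rad, θ = 302.5° → φ = 53.3736°, λ = 149.7483°.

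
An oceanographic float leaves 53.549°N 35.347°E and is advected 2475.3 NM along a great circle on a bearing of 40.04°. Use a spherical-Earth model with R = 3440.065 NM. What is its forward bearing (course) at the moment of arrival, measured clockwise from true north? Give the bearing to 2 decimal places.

final bearing 116.19°

Angular distance δ = d/R = 2475.3 / 3440.065 = 0.719550 rad.
With φ₁ = 53.549° = 0.934606 rad and θ = 40.04° = 0.698830 rad:
Applying the spherical law of cosines for sides, sin φ₂ = sin φ₁ cos δ + cos φ₁ sin δ cos θ = 0.904743, so φ₂ = 64.789°.
Then Δλ = atan2(0.251901, 0.024358) = 1.474400 rad, from sin θ sin δ cos φ₁ over cos δ − sin φ₁ sin φ₂.
Hence λ₂ = 35.347° + 84.477° = 119.824°.
The forward bearing on arrival equals the back-azimuth from the destination plus 180°.
Back-azimuth from P₂ (64.79°, 119.82°) to P₁ (53.55°, 35.35°), with Δλ' = λ₁ − λ₂ = -84.48°: atan2( sin Δλ' cos φ₁ , cos φ₂ sin φ₁ − sin φ₂ cos φ₁ cos Δλ' ) = 296.19°.
Final bearing = (296.19° + 180°) mod 360° = 116.19°.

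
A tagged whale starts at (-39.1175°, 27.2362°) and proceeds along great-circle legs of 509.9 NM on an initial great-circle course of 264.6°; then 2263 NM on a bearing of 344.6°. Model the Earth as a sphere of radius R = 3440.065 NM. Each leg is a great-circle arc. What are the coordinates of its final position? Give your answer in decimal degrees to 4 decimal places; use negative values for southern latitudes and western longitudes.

latitude -2.6849°, longitude 6.9128°

Apply the spherical direct solution leg by leg, carrying full precision between legs.
Leg 1: from (-39.1175°, 27.2362°), δ = 509.9/3440.065 = 0.148224 rad, θ = 264.6° → φ = -39.4035°, λ = 16.2672°.
Leg 2: from (-39.4035°, 16.2672°), δ = 2263/3440.065 = 0.657836 rad, θ = 344.6° → φ = -2.6849°, λ = 6.9128°.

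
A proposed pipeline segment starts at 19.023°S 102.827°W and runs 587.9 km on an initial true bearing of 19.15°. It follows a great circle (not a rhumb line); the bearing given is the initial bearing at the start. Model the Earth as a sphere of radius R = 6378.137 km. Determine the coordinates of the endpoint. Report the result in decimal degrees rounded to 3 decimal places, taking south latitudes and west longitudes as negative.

latitude -14.026°, longitude -101.044°

Central angle δ = d/R = 0.092174 rad.
With φ₁ = -19.023° = -0.332014 rad and θ = 19.15° = 0.334231 rad:
Applying the spherical law of cosines for sides, sin φ₂ = sin φ₁ cos δ + cos φ₁ sin δ cos θ = -0.242362, so φ₂ = -14.026°.
For the longitude increment, Δλ = atan2( sin θ sin δ cos φ₁, cos δ − sin φ₁ sin φ₂ ) = atan2(0.028545, 0.916758) = 1.783°.
λ₂ = -102.827° + 1.783° = -101.044°.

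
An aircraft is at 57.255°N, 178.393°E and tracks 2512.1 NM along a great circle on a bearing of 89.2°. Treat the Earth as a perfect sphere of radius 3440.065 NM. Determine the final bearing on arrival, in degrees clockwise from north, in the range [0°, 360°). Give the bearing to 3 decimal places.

δ = 2512.1/3440.065 = 0.730248 rad (41.8401°).
Start latitude φ₁ = 0.999288 rad; initial bearing θ = 1.556834 rad.
Destination latitude: φ₂ = arcsin( sin φ₁ cos δ + cos φ₁ sin δ cos θ ) = arcsin(0.631655) = 39.172°.
Then Δλ = atan2(0.360775, 0.213733) = 1.035963 rad, from sin θ sin δ cos φ₁ over cos δ − sin φ₁ sin φ₂.
λ₂ = 178.393° + 59.356° = 237.749°, normalized to (−180°, 180°] → -122.251°.
The forward bearing on arrival equals the back-azimuth from the destination plus 180°.
Back-azimuth from P₂ (39.172°, -122.251°) to P₁ (57.255°, 178.393°), with Δλ' = λ₁ − λ₂ = 300.644°: atan2( sin Δλ' cos φ₁ , cos φ₂ sin φ₁ − sin φ₂ cos φ₁ cos Δλ' ) = 315.762°.
Final bearing = (315.762° + 180°) mod 360° = 135.762°.

final bearing 135.762°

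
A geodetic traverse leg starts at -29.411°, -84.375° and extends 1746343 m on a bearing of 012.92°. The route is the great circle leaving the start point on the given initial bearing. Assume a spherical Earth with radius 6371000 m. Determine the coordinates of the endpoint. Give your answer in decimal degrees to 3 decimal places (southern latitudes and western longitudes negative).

Angular distance δ = d/R = 1746343 / 6371000 = 0.274108 rad.
Converting: φ₁ = -0.513319 rad, θ = 0.225497 rad.
Applying the spherical law of cosines for sides, sin φ₂ = sin φ₁ cos δ + cos φ₁ sin δ cos θ = -0.242906, so φ₂ = -14.058°.
Then Δλ = atan2(0.052723, 0.843383) = 0.062433 rad, from sin θ sin δ cos φ₁ over cos δ − sin φ₁ sin φ₂.
λ₂ = -84.375° + 3.577° = -80.798°.

latitude -14.058°, longitude -80.798°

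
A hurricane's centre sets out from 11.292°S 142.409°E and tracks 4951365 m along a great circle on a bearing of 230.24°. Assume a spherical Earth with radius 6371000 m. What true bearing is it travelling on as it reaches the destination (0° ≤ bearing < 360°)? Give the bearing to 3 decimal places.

final bearing 247.659°

Central angle δ = d/R = 0.777172 rad.
Start latitude φ₁ = -0.197083 rad; initial bearing θ = 4.018446 rad.
Destination latitude: φ₂ = arcsin( sin φ₁ cos δ + cos φ₁ sin δ cos θ ) = arcsin(-0.579421) = -35.410°.
Then Δλ = atan2(-0.528649, 0.599443) = -0.722725 rad, from sin θ sin δ cos φ₁ over cos δ − sin φ₁ sin φ₂.
Hence λ₂ = 142.409° + -41.409° = 101.000°.
The forward bearing on arrival equals the back-azimuth from the destination plus 180°.
Back-azimuth from P₂ (-35.410°, 101.000°) to P₁ (-11.292°, 142.409°), with Δλ' = λ₁ − λ₂ = 41.409°: atan2( sin Δλ' cos φ₁ , cos φ₂ sin φ₁ − sin φ₂ cos φ₁ cos Δλ' ) = 67.659°.
Final bearing = (67.659° + 180°) mod 360° = 247.659°.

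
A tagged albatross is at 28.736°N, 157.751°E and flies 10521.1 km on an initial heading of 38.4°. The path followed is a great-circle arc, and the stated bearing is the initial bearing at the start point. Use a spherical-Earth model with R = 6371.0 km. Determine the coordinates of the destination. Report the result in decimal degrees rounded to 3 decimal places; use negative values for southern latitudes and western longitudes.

δ = 10521.1/6371 = 1.651405 rad (94.6185°).
Start latitude φ₁ = 0.501538 rad; initial bearing θ = 0.670206 rad.
Destination latitude: φ₂ = arcsin( sin φ₁ cos δ + cos φ₁ sin δ cos θ ) = arcsin(0.646233) = 40.258°.
Then Δλ = atan2(0.542881, -0.391214) = 2.195231 rad, from sin θ sin δ cos φ₁ over cos δ − sin φ₁ sin φ₂.
λ₂ = 157.751° + 125.777° = 283.528°, normalized to (−180°, 180°] → -76.472°.

latitude 40.258°, longitude -76.472°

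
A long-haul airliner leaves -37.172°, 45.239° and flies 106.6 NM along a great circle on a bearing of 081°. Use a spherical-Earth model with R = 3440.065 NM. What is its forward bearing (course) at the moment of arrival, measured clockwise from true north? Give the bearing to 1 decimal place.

final bearing 79.7°

Central angle δ = d/R = 0.030988 rad.
Start latitude φ₁ = -0.648774 rad; initial bearing θ = 1.413717 rad.
Destination latitude: φ₂ = arcsin( sin φ₁ cos δ + cos φ₁ sin δ cos θ ) = arcsin(-0.600058) = -36.874°.
For the longitude increment, Δλ = atan2( sin θ sin δ cos φ₁, cos δ − sin φ₁ sin φ₂ ) = atan2(0.024384, 0.636959) = 2.192°.
λ₂ = 45.239° + 2.192° = 47.431°.
The forward bearing on arrival equals the back-azimuth from the destination plus 180°.
Back-azimuth from P₂ (-36.9°, 47.4°) to P₁ (-37.2°, 45.2°), with Δλ' = λ₁ − λ₂ = -2.2°: atan2( sin Δλ' cos φ₁ , cos φ₂ sin φ₁ − sin φ₂ cos φ₁ cos Δλ' ) = 259.7°.
Final bearing = (259.7° + 180°) mod 360° = 79.7°.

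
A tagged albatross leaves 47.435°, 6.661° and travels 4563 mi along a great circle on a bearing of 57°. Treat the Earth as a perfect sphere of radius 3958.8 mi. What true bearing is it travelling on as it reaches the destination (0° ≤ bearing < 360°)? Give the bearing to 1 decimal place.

final bearing 132.7°

δ = 4563/3958.8 = 1.152622 rad (66.0404°).
Converting: φ₁ = 0.827897 rad, θ = 0.994838 rad.
Destination latitude: φ₂ = arcsin( sin φ₁ cos δ + cos φ₁ sin δ cos θ ) = arcsin(0.635755) = 39.476°.
Δλ = atan2( sin θ sin δ cos φ₁ , cos δ − sin φ₁ sin φ₂ ) = atan2(0.518416, -0.062147) = 1.690106 rad = 96.836°.
λ₂ = λ₁ + Δλ = 103.497°.
The forward bearing on arrival equals the back-azimuth from the destination plus 180°.
Back-azimuth from P₂ (39.5°, 103.5°) to P₁ (47.4°, 6.7°), with Δλ' = λ₁ − λ₂ = -96.8°: atan2( sin Δλ' cos φ₁ , cos φ₂ sin φ₁ − sin φ₂ cos φ₁ cos Δλ' ) = 312.7°.
Final bearing = (312.7° + 180°) mod 360° = 132.7°.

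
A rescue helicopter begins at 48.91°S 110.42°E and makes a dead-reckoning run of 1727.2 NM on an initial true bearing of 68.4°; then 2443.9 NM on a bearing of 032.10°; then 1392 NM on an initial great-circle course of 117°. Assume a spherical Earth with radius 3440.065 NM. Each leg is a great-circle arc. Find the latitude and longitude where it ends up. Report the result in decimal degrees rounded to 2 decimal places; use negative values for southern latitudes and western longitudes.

latitude -7.57°, longitude -176.32°

Apply the spherical direct solution leg by leg, carrying full precision between legs.
Leg 1: from (-48.91°, 110.42°), δ = 1727.2/3440.065 = 0.502084 rad, θ = 68.4° → φ = -32.97°, λ = 142.65°.
Leg 2: from (-32.97°, 142.65°), δ = 2443.9/3440.065 = 0.710423 rad, θ = 32.1° → φ = 2.92°, λ = 162.96°.
Leg 3: from (2.92°, 162.96°), δ = 1392/3440.065 = 0.404644 rad, θ = 117° → φ = -7.57°, λ = -176.32°.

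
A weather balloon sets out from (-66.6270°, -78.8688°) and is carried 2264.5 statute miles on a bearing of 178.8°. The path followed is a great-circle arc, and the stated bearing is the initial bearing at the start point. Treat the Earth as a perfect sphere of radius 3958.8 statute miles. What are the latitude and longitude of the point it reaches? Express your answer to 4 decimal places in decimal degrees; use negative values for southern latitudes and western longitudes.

δ = 2264.5/3958.8 = 0.572017 rad (32.7741°).
Start latitude φ₁ = -1.162861 rad; initial bearing θ = 3.120649 rad.
Applying the spherical law of cosines for sides, sin φ₂ = sin φ₁ cos δ + cos φ₁ sin δ cos θ = -0.986522, so φ₂ = -80.5823°.
Δλ = atan2( sin θ sin δ cos φ₁ , cos δ − sin φ₁ sin φ₂ ) = atan2(0.004497, -0.064759) = 3.072254 rad = 176.0272°.
λ₂ = λ₁ + Δλ = 97.1584°.

latitude -80.5823°, longitude 97.1584°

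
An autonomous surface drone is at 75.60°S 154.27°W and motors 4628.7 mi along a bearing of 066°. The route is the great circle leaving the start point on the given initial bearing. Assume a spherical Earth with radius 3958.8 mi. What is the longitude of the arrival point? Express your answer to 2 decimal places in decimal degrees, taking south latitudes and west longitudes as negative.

longitude -92.94°

Central angle δ = d/R = 1.169218 rad.
Start latitude φ₁ = -1.319469 rad; initial bearing θ = 1.151917 rad.
sin φ₂ = sin φ₁ cos δ + cos φ₁ sin δ cos θ = (-0.968583)(0.390872) + (0.248690)(0.920445)(0.406737) = -0.285487
φ₂ = asin(-0.285487) = -0.289515 rad = -16.59°.
Δλ = atan2( sin θ sin δ cos φ₁ , cos δ − sin φ₁ sin φ₂ ) = atan2(0.209115, 0.114353) = 1.070380 rad = 61.33°.
Hence λ₂ = -154.27° + 61.33° = -92.94°.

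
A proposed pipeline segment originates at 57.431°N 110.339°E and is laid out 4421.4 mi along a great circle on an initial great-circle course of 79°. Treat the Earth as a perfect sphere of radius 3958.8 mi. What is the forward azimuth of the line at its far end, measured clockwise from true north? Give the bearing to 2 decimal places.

Central angle δ = d/R = 1.116854 rad.
Start latitude φ₁ = 1.002360 rad; initial bearing θ = 1.378810 rad.
Applying the spherical law of cosines for sides, sin φ₂ = sin φ₁ cos δ + cos φ₁ sin δ cos θ = 0.461866, so φ₂ = 27.508°.
Then Δλ = atan2(0.474908, 0.049277) = 1.467405 rad, from sin θ sin δ cos φ₁ over cos δ − sin φ₁ sin φ₂.
λ₂ = 110.339° + 84.076° = 194.415°, normalized to (−180°, 180°] → -165.585°.
The forward bearing on arrival equals the back-azimuth from the destination plus 180°.
Back-azimuth from P₂ (27.51°, -165.58°) to P₁ (57.43°, 110.34°), with Δλ' = λ₁ − λ₂ = 275.92°: atan2( sin Δλ' cos φ₁ , cos φ₂ sin φ₁ − sin φ₂ cos φ₁ cos Δλ' ) = 323.43°.
Final bearing = (323.43° + 180°) mod 360° = 143.43°.

final bearing 143.43°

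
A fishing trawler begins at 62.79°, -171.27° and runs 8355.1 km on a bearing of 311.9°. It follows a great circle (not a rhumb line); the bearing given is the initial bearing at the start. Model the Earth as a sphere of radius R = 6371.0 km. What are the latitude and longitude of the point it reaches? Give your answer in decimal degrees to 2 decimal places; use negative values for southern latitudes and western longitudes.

latitude 31.55°, longitude 66.32°

The arc subtends δ = 8355.1/6371 = 1.311427 rad at the centre.
Converting: φ₁ = 1.095892 rad, θ = 5.443682 rad.
Applying the spherical law of cosines for sides, sin φ₂ = sin φ₁ cos δ + cos φ₁ sin δ cos θ = 0.523244, so φ₂ = 31.55°.
Δλ = atan2( sin θ sin δ cos φ₁ , cos δ − sin φ₁ sin φ₂ ) = atan2(-0.328955, -0.208869) = -2.136516 rad = -122.41°.
λ₂ = -171.27° + -122.41° = -293.68°, normalized to (−180°, 180°] → 66.32°.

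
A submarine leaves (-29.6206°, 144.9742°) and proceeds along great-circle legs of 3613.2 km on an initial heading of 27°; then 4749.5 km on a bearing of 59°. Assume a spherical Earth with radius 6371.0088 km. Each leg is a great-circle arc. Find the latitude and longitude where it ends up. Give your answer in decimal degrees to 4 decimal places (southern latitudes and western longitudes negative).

Apply the spherical direct solution leg by leg, carrying full precision between legs.
Leg 1: from (-29.6206°, 144.9742°), δ = 3613.2/6371.0088 = 0.567132 rad, θ = 27° → φ = -0.0440°, λ = 159.0905°.
Leg 2: from (-0.0440°, 159.0905°), δ = 4749.5/6371.0088 = 0.745486 rad, θ = 59° → φ = 20.4140°, λ = -162.5638°.

latitude 20.4140°, longitude -162.5638°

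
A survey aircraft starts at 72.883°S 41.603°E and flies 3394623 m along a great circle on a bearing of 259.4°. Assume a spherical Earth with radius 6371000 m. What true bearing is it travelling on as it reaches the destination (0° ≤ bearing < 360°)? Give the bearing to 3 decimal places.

final bearing 326.605°

δ = 3394623/6371000 = 0.532824 rad (30.5286°).
With φ₁ = -72.883° = -1.272048 rad and θ = 259.4° = 4.527384 rad:
sin φ₂ = sin φ₁ cos δ + cos φ₁ sin δ cos θ = (-0.955706)(0.861376) + (0.294324)(0.507968)(-0.183951) = -0.850724
φ₂ = asin(-0.850724) = -1.017361 rad = -58.290°.
For the longitude increment, Δλ = atan2( sin θ sin δ cos φ₁, cos δ − sin φ₁ sin φ₂ ) = atan2(-0.146956, 0.048334) = -71.794°.
λ₂ = 41.603° + -71.794° = -30.191°.
The forward bearing on arrival equals the back-azimuth from the destination plus 180°.
Back-azimuth from P₂ (-58.290°, -30.191°) to P₁ (-72.883°, 41.603°), with Δλ' = λ₁ − λ₂ = 71.794°: atan2( sin Δλ' cos φ₁ , cos φ₂ sin φ₁ − sin φ₂ cos φ₁ cos Δλ' ) = 146.605°.
Final bearing = (146.605° + 180°) mod 360° = 326.605°.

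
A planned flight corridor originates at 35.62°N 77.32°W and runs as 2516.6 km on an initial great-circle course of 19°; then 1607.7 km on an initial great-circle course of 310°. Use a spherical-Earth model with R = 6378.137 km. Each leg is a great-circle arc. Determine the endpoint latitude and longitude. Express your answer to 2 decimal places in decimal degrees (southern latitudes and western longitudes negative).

latitude 63.57°, longitude -89.66°

Apply the spherical direct solution leg by leg, carrying full precision between legs.
Leg 1: from (35.62°, -77.32°), δ = 2516.6/6378.137 = 0.394567 rad, θ = 19° → φ = 56.42°, λ = -64.24°.
Leg 2: from (56.42°, -64.24°), δ = 1607.7/6378.137 = 0.252064 rad, θ = 310° → φ = 63.57°, λ = -89.66°.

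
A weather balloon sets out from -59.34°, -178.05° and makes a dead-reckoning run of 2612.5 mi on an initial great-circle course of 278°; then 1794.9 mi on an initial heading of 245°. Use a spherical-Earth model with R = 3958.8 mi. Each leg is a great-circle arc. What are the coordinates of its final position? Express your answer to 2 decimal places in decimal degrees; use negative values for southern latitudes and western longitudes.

Apply the spherical direct solution leg by leg, carrying full precision between legs.
Leg 1: from (-59.34°, -178.05°), δ = 2612.5/3958.8 = 0.659922 rad, θ = 278° → φ = -39.50°, λ = 130.06°.
Leg 2: from (-39.50°, 130.06°), δ = 1794.9/3958.8 = 0.453395 rad, θ = 245° → φ = -45.62°, λ = 95.49°.

latitude -45.62°, longitude 95.49°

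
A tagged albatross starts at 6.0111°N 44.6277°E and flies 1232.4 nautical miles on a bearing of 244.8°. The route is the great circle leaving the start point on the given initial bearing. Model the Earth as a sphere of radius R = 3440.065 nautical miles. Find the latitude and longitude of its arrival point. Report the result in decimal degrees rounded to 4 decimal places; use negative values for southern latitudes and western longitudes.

latitude -2.8889°, longitude 26.1058°

Angular distance δ = d/R = 1232.4 / 3440.065 = 0.358249 rad.
Start latitude φ₁ = 0.104913 rad; initial bearing θ = 4.272566 rad.
Destination latitude: φ₂ = arcsin( sin φ₁ cos δ + cos φ₁ sin δ cos θ ) = arcsin(-0.050400) = -2.8889°.
Then Δλ = atan2(-0.315520, 0.941790) = -0.323269 rad, from sin θ sin δ cos φ₁ over cos δ − sin φ₁ sin φ₂.
λ₂ = λ₁ + Δλ = 26.1058°.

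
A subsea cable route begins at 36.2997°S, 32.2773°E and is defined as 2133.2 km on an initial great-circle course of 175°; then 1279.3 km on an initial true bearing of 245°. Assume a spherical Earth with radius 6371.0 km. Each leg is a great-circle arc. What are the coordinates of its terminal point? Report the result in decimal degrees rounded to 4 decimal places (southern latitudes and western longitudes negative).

latitude -58.6838°, longitude 14.8150°

Apply the spherical direct solution leg by leg, carrying full precision between legs.
Leg 1: from (-36.2997°, 32.2773°), δ = 2133.2/6371 = 0.334830 rad, θ = 175° → φ = -55.3823°, λ = 35.1670°.
Leg 2: from (-55.3823°, 35.1670°), δ = 1279.3/6371 = 0.200801 rad, θ = 245° → φ = -58.6838°, λ = 14.8150°.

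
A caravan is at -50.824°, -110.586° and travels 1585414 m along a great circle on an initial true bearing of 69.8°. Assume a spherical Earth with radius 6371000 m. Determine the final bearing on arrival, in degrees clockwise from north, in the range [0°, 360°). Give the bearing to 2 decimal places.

final bearing 55.84°

Central angle δ = d/R = 0.248849 rad.
Converting: φ₁ = -0.887046 rad, θ = 1.218240 rad.
sin φ₂ = sin φ₁ cos δ + cos φ₁ sin δ cos θ = (-0.775209)(0.969197) + (0.631705)(0.246288)(0.345298) = -0.697608
φ₂ = asin(-0.697608) = -0.772054 rad = -44.235°.
Δλ = atan2( sin θ sin δ cos φ₁ , cos δ − sin φ₁ sin φ₂ ) = atan2(0.146012, 0.428404) = 0.328480 rad = 18.821°.
Hence λ₂ = -110.586° + 18.821° = -91.765°.
The forward bearing on arrival equals the back-azimuth from the destination plus 180°.
Back-azimuth from P₂ (-44.24°, -91.77°) to P₁ (-50.82°, -110.59°), with Δλ' = λ₁ − λ₂ = -18.82°: atan2( sin Δλ' cos φ₁ , cos φ₂ sin φ₁ − sin φ₂ cos φ₁ cos Δλ' ) = 235.84°.
Final bearing = (235.84° + 180°) mod 360° = 55.84°.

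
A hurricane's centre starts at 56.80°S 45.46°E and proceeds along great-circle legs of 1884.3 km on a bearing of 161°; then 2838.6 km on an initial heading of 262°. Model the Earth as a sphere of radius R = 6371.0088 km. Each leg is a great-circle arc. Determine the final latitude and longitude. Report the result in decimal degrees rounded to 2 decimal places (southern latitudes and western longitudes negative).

Apply the spherical direct solution leg by leg, carrying full precision between legs.
Leg 1: from (-56.80°, 45.46°), δ = 1884.3/6371.0088 = 0.295762 rad, θ = 161° → φ = -72.05°, λ = 63.39°.
Leg 2: from (-72.05°, 63.39°), δ = 2838.6/6371.0088 = 0.445550 rad, θ = 262° → φ = -61.28°, λ = 0.77°.

latitude -61.28°, longitude 0.77°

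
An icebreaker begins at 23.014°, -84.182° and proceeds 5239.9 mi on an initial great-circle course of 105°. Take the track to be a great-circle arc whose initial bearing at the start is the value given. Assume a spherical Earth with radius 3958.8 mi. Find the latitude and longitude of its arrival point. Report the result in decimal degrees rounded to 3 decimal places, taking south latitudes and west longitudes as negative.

latitude -7.777°, longitude -13.227°

The arc subtends δ = 5239.9/3958.8 = 1.323608 rad at the centre.
With φ₁ = 23.014° = 0.401670 rad and θ = 105° = 1.832596 rad:
Destination latitude: φ₂ = arcsin( sin φ₁ cos δ + cos φ₁ sin δ cos θ ) = arcsin(-0.135320) = -7.777°.
For the longitude increment, Δλ = atan2( sin θ sin δ cos φ₁, cos δ − sin φ₁ sin φ₂ ) = atan2(0.862024, 0.297583) = 70.955°.
λ₂ = λ₁ + Δλ = -13.227°.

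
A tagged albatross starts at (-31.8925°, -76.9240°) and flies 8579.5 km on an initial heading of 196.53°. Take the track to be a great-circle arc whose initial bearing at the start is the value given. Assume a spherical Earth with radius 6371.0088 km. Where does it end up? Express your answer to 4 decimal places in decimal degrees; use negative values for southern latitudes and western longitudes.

latitude -65.6472°, longitude 145.3535°

δ = 8579.5/6371.0088 = 1.346647 rad (77.1572°).
Start latitude φ₁ = -0.556629 rad; initial bearing θ = 3.430096 rad.
Destination latitude: φ₂ = arcsin( sin φ₁ cos δ + cos φ₁ sin δ cos θ ) = arcsin(-0.911024) = -65.6472°.
Then Δλ = atan2(-0.235524, -0.259042) = -2.403711 rad, from sin θ sin δ cos φ₁ over cos δ − sin φ₁ sin φ₂.
λ₂ = -76.9240° + -137.7225° = -214.6465°, normalized to (−180°, 180°] → 145.3535°.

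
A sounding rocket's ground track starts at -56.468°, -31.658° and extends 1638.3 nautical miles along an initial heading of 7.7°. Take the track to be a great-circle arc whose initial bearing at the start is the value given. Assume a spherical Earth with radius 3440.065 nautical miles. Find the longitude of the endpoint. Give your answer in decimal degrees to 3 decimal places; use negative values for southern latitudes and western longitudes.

longitude -27.618°

Central angle δ = d/R = 0.476241 rad.
With φ₁ = -56.468° = -0.985553 rad and θ = 7.7° = 0.134390 rad:
Applying the spherical law of cosines for sides, sin φ₂ = sin φ₁ cos δ + cos φ₁ sin δ cos θ = -0.489860, so φ₂ = -29.331°.
For the longitude increment, Δλ = atan2( sin θ sin δ cos φ₁, cos δ − sin φ₁ sin φ₂ ) = atan2(0.033931, 0.480388) = 4.040°.
Hence λ₂ = -31.658° + 4.040° = -27.618°.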